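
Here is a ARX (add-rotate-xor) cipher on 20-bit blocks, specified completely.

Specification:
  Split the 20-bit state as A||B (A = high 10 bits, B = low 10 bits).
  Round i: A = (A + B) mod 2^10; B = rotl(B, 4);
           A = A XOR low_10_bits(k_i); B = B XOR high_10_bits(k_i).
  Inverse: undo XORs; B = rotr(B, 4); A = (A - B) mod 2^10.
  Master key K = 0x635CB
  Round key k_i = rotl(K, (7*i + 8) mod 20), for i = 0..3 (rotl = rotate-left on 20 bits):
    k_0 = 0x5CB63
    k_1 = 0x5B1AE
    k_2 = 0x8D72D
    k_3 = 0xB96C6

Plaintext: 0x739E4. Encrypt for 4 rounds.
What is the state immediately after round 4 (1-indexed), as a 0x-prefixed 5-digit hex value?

s_0 = plaintext = 0x739E4
s_1 = Round(s_0, k_0) = 0x34735
s_2 = Round(s_1, k_1) = 0x6A230
s_3 = Round(s_2, k_2) = 0x3D53D
s_4 = Round(s_3, k_3) = 0x3D131

0x3D131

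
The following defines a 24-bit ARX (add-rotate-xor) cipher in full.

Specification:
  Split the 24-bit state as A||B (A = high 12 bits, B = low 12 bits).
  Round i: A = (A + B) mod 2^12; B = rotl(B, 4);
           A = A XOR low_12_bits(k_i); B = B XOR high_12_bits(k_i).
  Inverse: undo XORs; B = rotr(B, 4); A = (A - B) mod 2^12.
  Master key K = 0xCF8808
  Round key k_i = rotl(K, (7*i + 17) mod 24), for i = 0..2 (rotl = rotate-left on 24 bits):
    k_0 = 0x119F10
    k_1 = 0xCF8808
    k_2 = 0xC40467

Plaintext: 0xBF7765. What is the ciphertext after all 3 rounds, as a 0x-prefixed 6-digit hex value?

s_0 = plaintext = 0xBF7765
s_1 = Round(s_0, k_0) = 0xC4C74E
s_2 = Round(s_1, k_1) = 0xB9281F
s_3 = Round(s_2, k_2) = 0x7D6DB8

0x7D6DB8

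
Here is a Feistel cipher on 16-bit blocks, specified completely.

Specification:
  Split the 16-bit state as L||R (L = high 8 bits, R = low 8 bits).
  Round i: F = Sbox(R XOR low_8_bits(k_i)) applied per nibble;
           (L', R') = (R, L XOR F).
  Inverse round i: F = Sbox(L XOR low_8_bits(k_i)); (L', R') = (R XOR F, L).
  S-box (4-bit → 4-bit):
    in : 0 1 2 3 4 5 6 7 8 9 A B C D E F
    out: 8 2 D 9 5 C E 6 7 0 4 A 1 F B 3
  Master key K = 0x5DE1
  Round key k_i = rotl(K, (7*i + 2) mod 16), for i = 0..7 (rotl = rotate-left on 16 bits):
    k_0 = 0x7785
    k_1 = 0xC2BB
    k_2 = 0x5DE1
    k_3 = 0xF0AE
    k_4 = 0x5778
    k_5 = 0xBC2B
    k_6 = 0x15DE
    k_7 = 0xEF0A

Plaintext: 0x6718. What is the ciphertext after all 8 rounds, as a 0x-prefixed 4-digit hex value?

s_0 = plaintext = 0x6718
s_1 = Round(s_0, k_0) = 0x1868
s_2 = Round(s_1, k_1) = 0x68E1
s_3 = Round(s_2, k_2) = 0xE1E0
s_4 = Round(s_3, k_3) = 0xE0BA
s_5 = Round(s_4, k_4) = 0xBAFD
s_6 = Round(s_5, k_5) = 0xFD44
s_7 = Round(s_6, k_6) = 0x44F9
s_8 = Round(s_7, k_7) = 0xF97D

0xF97D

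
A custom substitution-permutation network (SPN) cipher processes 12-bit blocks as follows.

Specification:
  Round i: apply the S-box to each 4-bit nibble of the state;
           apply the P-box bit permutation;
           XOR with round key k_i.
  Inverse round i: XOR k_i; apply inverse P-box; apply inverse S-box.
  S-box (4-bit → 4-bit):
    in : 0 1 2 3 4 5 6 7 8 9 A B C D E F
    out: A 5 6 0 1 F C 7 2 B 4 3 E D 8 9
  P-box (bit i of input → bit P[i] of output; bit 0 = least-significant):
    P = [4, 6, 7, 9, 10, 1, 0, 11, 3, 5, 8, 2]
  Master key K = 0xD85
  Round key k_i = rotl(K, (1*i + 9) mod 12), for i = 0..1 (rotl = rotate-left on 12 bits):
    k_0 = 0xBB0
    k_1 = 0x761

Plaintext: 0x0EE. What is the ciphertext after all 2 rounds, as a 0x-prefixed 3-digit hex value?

s_0 = plaintext = 0x0EE
s_1 = Round(s_0, k_0) = 0x194
s_2 = Round(s_1, k_1) = 0xA7B

0xA7B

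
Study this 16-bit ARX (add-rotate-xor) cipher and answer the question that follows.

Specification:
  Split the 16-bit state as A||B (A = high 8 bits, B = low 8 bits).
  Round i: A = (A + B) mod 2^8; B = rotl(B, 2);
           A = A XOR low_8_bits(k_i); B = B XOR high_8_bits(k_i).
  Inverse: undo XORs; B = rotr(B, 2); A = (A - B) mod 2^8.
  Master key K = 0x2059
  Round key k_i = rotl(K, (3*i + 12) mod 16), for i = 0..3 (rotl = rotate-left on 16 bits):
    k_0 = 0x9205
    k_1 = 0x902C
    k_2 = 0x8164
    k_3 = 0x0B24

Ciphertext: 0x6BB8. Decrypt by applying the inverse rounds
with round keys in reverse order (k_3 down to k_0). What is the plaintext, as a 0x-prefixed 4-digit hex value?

s_0 = ciphertext = 0x6BB8
s_1 = InvRound(s_0, k_3) = 0x63EC
s_2 = InvRound(s_1, k_2) = 0xAC5B
s_3 = InvRound(s_2, k_1) = 0x8EF2
s_4 = InvRound(s_3, k_0) = 0x7318

0x7318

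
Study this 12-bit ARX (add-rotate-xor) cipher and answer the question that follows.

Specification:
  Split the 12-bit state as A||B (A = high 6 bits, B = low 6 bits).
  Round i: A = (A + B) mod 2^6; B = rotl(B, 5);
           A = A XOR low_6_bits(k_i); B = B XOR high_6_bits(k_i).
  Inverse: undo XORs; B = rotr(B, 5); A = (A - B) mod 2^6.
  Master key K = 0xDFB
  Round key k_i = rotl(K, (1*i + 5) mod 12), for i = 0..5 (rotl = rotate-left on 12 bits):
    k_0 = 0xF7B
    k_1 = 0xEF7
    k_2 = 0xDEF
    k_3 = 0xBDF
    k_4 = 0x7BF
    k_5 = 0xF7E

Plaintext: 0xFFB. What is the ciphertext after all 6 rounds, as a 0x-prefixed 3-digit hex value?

0x5D8

s_0 = plaintext = 0xFFB
s_1 = Round(s_0, k_0) = 0x040
s_2 = Round(s_1, k_1) = 0xDBB
s_3 = Round(s_2, k_2) = 0x78A
s_4 = Round(s_3, k_3) = 0xDEA
s_5 = Round(s_4, k_4) = 0x78B
s_6 = Round(s_5, k_5) = 0x5D8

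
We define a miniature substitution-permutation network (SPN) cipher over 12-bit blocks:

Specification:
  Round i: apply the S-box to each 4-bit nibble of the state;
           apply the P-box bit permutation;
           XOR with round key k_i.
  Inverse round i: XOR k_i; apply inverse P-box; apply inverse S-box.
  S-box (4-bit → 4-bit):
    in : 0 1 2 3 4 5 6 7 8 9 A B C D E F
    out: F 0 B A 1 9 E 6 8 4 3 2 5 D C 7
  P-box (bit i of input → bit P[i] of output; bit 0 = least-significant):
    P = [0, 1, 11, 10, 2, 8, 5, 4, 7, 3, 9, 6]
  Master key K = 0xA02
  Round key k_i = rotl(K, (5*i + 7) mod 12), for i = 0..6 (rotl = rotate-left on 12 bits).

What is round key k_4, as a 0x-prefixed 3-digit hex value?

K = 0xA02
k_0 = rotl(K, (5*0+7) mod 12) = rotl(K, 7) = 0x150
k_1 = rotl(K, (5*1+7) mod 12) = rotl(K, 0) = 0xA02
k_2 = rotl(K, (5*2+7) mod 12) = rotl(K, 5) = 0x054
k_3 = rotl(K, (5*3+7) mod 12) = rotl(K, 10) = 0xA80
k_4 = rotl(K, (5*4+7) mod 12) = rotl(K, 3) = 0x015

0x015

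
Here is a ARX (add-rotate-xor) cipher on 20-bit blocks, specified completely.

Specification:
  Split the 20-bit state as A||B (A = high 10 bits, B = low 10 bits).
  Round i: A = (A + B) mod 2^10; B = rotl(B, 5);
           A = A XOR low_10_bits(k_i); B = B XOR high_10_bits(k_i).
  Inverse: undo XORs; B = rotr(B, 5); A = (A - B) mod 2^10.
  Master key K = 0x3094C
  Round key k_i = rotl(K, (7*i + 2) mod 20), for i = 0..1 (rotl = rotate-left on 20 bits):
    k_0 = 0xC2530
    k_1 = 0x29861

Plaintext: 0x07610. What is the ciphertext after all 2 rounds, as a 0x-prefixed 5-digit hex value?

0x15F8E

s_0 = plaintext = 0x07610
s_1 = Round(s_0, k_0) = 0xC7519
s_2 = Round(s_1, k_1) = 0x15F8E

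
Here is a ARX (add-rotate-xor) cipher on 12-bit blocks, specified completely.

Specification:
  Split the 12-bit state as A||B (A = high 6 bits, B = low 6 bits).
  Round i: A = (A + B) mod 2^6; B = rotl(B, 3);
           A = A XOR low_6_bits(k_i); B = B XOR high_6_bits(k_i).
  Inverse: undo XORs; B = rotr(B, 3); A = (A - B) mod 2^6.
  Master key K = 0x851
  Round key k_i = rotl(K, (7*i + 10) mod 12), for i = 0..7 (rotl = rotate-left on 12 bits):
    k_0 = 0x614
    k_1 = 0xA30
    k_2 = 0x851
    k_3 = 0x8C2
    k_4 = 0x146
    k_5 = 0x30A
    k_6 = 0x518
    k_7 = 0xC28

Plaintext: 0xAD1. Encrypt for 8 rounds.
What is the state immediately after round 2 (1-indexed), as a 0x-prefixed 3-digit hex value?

s_0 = plaintext = 0xAD1
s_1 = Round(s_0, k_0) = 0xA12
s_2 = Round(s_1, k_1) = 0x2BA
s_3 = Round(s_2, k_2) = 0x576
s_4 = Round(s_3, k_3) = 0x255
s_5 = Round(s_4, k_4) = 0x62F
s_6 = Round(s_5, k_5) = 0x371
s_7 = Round(s_6, k_6) = 0x99A
s_8 = Round(s_7, k_7) = 0xA23

0x2BA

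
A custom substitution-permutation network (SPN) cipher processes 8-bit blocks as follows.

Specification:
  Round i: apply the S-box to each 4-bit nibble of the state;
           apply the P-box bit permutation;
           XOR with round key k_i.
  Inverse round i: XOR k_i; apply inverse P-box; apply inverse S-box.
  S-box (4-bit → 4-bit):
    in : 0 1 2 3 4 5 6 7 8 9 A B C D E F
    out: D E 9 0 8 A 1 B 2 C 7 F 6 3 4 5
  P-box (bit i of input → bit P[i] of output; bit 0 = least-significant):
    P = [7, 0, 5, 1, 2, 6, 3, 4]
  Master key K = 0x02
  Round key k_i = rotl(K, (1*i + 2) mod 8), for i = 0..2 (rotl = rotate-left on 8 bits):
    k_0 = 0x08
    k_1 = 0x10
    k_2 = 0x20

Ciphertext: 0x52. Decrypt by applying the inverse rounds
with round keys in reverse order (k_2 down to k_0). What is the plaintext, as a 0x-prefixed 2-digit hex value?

s_0 = ciphertext = 0x52
s_1 = InvRound(s_0, k_2) = 0x59
s_2 = InvRound(s_1, k_1) = 0xC8
s_3 = InvRound(s_2, k_0) = 0x86

0x86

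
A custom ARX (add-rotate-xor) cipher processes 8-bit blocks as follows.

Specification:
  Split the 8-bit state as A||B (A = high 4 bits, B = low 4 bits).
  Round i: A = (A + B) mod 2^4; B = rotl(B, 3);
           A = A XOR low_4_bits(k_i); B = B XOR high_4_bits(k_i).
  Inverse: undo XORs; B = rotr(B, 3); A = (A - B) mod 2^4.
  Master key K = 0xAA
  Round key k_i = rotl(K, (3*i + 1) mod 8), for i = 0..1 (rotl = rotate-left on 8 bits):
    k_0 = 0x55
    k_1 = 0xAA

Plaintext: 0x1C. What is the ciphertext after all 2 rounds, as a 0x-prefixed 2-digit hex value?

s_0 = plaintext = 0x1C
s_1 = Round(s_0, k_0) = 0x83
s_2 = Round(s_1, k_1) = 0x13

0x13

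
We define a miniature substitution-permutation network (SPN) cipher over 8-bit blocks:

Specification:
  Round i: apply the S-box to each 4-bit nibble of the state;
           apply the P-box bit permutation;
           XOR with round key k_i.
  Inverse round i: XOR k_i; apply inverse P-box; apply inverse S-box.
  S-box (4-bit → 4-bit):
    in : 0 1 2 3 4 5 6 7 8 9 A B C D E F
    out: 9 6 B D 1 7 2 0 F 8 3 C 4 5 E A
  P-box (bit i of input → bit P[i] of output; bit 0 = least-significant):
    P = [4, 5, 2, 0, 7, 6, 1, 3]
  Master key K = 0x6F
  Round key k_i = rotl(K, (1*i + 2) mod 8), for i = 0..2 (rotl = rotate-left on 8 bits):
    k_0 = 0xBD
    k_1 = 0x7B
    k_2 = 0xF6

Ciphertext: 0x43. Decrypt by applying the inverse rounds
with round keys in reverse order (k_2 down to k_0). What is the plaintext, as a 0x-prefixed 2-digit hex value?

s_0 = ciphertext = 0x43
s_1 = InvRound(s_0, k_2) = 0x48
s_2 = InvRound(s_1, k_1) = 0xC2
s_3 = InvRound(s_2, k_0) = 0xE8

0xE8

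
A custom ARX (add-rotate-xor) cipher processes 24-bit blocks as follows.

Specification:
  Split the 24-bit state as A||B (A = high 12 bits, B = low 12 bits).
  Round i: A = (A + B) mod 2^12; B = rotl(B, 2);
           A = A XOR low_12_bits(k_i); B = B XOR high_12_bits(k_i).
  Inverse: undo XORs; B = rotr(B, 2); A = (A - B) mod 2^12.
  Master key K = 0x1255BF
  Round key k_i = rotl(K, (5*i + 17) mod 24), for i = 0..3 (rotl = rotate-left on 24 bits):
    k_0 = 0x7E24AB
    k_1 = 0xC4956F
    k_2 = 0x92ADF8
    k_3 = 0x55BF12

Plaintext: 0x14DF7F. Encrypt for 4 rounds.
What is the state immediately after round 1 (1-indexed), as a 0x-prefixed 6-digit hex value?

0x467A1D

s_0 = plaintext = 0x14DF7F
s_1 = Round(s_0, k_0) = 0x467A1D
s_2 = Round(s_1, k_1) = 0xBEB43F
s_3 = Round(s_2, k_2) = 0xDD29D7
s_4 = Round(s_3, k_3) = 0x8BB205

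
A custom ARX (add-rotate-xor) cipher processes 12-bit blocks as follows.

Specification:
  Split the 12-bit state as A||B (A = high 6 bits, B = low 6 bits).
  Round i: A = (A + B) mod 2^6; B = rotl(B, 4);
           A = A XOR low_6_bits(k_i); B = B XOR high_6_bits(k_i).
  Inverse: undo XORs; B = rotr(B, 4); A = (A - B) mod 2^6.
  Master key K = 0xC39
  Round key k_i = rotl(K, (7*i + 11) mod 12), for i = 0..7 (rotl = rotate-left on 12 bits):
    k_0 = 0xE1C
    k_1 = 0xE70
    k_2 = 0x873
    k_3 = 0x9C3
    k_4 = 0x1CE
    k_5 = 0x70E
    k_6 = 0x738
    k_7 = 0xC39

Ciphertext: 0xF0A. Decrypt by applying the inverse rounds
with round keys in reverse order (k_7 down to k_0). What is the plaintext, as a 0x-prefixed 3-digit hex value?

0x0F0

s_0 = ciphertext = 0xF0A
s_1 = InvRound(s_0, k_7) = 0x6AB
s_2 = InvRound(s_1, k_6) = 0x0DF
s_3 = InvRound(s_2, k_5) = 0x04C
s_4 = InvRound(s_3, k_4) = 0x8EC
s_5 = InvRound(s_4, k_3) = 0xD2C
s_6 = InvRound(s_5, k_2) = 0x4F4
s_7 = InvRound(s_6, k_1) = 0xBF4
s_8 = InvRound(s_7, k_0) = 0x0F0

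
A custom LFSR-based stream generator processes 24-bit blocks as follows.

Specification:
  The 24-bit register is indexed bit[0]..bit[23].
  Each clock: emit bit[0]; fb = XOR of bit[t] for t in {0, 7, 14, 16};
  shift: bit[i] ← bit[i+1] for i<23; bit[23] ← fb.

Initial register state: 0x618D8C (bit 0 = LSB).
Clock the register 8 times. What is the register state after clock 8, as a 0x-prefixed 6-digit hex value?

0x70618D

reg_0 = 0x618D8C
clock 1: out=0, reg = 0x30C6C6
clock 2: out=0, reg = 0x186363
clock 3: out=1, reg = 0x0C31B1
clock 4: out=1, reg = 0x0618D8
clock 5: out=0, reg = 0x830C6C
clock 6: out=0, reg = 0xC18636
clock 7: out=0, reg = 0xE0C31B
clock 8: out=1, reg = 0x70618D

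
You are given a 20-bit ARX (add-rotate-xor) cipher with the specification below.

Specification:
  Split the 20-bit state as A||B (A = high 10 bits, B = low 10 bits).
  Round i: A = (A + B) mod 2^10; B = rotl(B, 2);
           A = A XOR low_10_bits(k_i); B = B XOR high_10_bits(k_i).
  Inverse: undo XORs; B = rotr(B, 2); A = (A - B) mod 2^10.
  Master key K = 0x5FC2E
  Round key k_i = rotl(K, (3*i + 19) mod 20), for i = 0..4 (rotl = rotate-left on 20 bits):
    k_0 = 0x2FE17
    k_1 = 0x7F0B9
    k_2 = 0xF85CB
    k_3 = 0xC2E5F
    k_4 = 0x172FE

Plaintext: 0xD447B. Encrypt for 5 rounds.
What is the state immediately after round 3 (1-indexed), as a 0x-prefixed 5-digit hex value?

0x60D25

s_0 = plaintext = 0xD447B
s_1 = Round(s_0, k_0) = 0x76D53
s_2 = Round(s_1, k_1) = 0xE5CB1
s_3 = Round(s_2, k_2) = 0x60D25
s_4 = Round(s_3, k_3) = 0x3DF9E
s_5 = Round(s_4, k_4) = 0x9AE27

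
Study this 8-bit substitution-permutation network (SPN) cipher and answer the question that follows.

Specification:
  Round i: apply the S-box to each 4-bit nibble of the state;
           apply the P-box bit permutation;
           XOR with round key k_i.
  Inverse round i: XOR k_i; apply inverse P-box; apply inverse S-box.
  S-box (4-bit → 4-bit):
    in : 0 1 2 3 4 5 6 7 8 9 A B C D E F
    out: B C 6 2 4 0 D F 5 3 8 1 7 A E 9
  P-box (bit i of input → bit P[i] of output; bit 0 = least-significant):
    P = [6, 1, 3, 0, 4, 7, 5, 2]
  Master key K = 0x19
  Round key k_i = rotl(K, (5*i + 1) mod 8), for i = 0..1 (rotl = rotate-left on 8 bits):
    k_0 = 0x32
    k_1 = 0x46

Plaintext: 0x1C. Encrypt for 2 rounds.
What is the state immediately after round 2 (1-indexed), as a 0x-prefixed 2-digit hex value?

s_0 = plaintext = 0x1C
s_1 = Round(s_0, k_0) = 0x5C
s_2 = Round(s_1, k_1) = 0x0C

0x0C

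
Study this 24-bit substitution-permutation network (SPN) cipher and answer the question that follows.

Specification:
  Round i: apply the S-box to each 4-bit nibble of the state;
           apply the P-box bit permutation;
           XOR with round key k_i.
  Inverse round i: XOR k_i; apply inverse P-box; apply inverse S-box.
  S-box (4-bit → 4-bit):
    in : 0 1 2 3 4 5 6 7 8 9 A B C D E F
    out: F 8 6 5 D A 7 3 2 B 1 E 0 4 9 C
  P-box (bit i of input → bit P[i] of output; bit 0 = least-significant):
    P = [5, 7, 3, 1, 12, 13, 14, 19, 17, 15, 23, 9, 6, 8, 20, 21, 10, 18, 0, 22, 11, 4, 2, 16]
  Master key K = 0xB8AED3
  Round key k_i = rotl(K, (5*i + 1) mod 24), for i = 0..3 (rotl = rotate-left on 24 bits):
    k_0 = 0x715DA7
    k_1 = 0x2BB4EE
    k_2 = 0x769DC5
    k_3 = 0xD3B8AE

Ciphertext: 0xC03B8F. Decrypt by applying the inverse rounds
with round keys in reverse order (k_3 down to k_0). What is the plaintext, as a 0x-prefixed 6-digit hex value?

s_0 = ciphertext = 0xC03B8F
s_1 = InvRound(s_0, k_3) = 0x1D29CA
s_2 = InvRound(s_1, k_2) = 0xF4179F
s_3 = InvRound(s_2, k_1) = 0x5B605A
s_4 = InvRound(s_3, k_0) = 0x639A96

0x639A96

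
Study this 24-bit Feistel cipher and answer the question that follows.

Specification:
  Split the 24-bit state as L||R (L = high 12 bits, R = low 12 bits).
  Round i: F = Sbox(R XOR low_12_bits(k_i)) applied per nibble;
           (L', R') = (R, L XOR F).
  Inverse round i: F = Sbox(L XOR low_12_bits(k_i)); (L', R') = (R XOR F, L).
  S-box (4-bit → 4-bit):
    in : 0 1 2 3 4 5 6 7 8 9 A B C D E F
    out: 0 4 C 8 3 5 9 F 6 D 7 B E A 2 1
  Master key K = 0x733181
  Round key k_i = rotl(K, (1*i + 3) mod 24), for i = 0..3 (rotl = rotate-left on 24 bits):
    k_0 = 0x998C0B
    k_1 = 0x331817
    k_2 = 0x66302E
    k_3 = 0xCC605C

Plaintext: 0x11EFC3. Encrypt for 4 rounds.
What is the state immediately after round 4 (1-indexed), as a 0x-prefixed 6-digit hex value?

s_0 = plaintext = 0x11EFC3
s_1 = Round(s_0, k_0) = 0xFC39F8
s_2 = Round(s_1, k_1) = 0x9F8BE2
s_3 = Round(s_2, k_2) = 0xBE2216
s_4 = Round(s_3, k_3) = 0x2167D5

0x2167D5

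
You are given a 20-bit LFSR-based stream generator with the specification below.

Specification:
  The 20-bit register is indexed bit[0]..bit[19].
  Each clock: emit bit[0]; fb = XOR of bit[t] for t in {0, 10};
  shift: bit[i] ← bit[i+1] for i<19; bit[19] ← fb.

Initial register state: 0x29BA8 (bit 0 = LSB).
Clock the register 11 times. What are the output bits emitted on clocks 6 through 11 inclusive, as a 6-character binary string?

reg_0 = 0x29BA8
clock 1: out=0, reg = 0x14DD4
clock 2: out=0, reg = 0x8A6EA
clock 3: out=0, reg = 0xC5375
clock 4: out=1, reg = 0xE29BA
clock 5: out=0, reg = 0x714DD
clock 6: out=1, reg = 0x38A6E
clock 7: out=0, reg = 0x1C537
clock 8: out=1, reg = 0x0E29B
clock 9: out=1, reg = 0x8714D
clock 10: out=1, reg = 0xC38A6
clock 11: out=0, reg = 0x61C53

101110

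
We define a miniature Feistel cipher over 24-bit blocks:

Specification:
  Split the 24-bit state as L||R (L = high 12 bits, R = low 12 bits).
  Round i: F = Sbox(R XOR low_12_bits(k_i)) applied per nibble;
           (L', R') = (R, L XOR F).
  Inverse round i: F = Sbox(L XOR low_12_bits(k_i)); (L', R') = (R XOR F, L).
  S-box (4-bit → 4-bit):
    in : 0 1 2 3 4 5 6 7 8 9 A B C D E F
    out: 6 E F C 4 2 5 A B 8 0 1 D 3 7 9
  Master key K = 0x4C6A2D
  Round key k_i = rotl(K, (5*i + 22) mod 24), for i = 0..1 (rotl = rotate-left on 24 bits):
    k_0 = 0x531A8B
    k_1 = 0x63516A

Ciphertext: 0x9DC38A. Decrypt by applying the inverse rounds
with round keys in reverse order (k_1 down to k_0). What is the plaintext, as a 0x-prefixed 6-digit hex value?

s_0 = ciphertext = 0x9DC38A
s_1 = InvRound(s_0, k_1) = 0x89F9DC
s_2 = InvRound(s_1, k_0) = 0x63889F

0x63889F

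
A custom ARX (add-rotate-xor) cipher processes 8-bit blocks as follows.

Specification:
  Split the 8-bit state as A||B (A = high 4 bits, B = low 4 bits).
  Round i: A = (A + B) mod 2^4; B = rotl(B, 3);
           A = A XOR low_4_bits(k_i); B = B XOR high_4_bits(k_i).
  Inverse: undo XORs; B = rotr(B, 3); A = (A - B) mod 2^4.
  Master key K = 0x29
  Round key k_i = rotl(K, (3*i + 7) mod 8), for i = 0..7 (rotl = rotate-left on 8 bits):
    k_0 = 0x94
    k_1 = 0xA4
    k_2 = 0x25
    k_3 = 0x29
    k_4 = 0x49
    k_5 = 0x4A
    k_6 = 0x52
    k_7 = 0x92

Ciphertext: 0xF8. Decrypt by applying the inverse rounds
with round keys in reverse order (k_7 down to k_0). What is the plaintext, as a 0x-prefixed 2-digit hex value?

0xE8

s_0 = ciphertext = 0xF8
s_1 = InvRound(s_0, k_7) = 0xB2
s_2 = InvRound(s_1, k_6) = 0xBE
s_3 = InvRound(s_2, k_5) = 0xC5
s_4 = InvRound(s_3, k_4) = 0x32
s_5 = InvRound(s_4, k_3) = 0xA0
s_6 = InvRound(s_5, k_2) = 0xB4
s_7 = InvRound(s_6, k_1) = 0x2D
s_8 = InvRound(s_7, k_0) = 0xE8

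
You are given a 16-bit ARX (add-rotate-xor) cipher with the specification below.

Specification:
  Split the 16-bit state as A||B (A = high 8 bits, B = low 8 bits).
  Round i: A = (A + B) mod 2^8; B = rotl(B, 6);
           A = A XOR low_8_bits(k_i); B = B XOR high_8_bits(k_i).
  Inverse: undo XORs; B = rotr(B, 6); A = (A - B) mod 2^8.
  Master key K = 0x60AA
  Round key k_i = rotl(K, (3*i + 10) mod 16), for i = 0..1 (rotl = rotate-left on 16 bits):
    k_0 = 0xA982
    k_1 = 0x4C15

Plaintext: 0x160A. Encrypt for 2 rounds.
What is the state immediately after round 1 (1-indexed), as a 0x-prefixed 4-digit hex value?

0xA22B

s_0 = plaintext = 0x160A
s_1 = Round(s_0, k_0) = 0xA22B
s_2 = Round(s_1, k_1) = 0xD886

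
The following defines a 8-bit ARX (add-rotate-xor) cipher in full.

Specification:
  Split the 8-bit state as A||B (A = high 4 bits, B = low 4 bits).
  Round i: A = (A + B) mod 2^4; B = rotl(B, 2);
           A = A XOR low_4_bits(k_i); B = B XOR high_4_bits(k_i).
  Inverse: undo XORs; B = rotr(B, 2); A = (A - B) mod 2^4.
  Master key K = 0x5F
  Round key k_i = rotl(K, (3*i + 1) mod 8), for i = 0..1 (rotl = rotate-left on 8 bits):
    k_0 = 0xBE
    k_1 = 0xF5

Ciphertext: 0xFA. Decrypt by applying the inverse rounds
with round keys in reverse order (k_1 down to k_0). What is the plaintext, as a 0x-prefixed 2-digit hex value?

0x0B

s_0 = ciphertext = 0xFA
s_1 = InvRound(s_0, k_1) = 0x55
s_2 = InvRound(s_1, k_0) = 0x0B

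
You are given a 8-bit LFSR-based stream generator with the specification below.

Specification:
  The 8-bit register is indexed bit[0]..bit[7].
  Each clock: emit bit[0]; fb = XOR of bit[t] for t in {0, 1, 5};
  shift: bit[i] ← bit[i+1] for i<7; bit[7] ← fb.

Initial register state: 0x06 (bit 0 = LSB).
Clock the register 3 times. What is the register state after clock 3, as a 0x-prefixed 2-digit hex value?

reg_0 = 0x06
clock 1: out=0, reg = 0x83
clock 2: out=1, reg = 0x41
clock 3: out=1, reg = 0xA0

0xA0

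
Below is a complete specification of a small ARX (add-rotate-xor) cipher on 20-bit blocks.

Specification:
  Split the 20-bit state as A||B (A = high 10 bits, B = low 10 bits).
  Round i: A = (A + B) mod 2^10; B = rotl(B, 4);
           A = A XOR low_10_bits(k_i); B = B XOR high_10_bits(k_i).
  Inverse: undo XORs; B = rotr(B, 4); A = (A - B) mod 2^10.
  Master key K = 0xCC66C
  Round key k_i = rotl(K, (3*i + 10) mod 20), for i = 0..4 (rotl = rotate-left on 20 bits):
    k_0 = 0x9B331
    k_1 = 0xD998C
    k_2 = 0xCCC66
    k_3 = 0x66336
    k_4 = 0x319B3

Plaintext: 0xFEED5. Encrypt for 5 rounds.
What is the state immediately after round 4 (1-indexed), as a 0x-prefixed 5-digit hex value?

0x1B4A2

s_0 = plaintext = 0xFEED5
s_1 = Round(s_0, k_0) = 0x78737
s_2 = Round(s_1, k_1) = 0x2501A
s_3 = Round(s_2, k_2) = 0x32293
s_4 = Round(s_3, k_3) = 0x1B4A2
s_5 = Round(s_4, k_4) = 0x2F2E4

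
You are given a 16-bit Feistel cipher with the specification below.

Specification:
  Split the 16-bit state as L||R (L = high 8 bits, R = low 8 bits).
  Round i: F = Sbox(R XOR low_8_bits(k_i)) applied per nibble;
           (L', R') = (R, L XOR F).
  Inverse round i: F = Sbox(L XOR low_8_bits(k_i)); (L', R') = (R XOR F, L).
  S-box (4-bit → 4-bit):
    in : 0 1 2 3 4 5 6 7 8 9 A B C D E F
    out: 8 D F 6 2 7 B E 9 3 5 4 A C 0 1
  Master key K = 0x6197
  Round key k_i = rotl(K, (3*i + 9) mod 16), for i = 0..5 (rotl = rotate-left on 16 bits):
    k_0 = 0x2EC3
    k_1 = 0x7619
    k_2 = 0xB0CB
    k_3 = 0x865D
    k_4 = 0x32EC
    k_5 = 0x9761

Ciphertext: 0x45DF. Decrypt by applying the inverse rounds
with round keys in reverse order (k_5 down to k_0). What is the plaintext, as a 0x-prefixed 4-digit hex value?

0xA330

s_0 = ciphertext = 0x45DF
s_1 = InvRound(s_0, k_5) = 0x2D45
s_2 = InvRound(s_1, k_4) = 0xE82D
s_3 = InvRound(s_2, k_3) = 0x6AE8
s_4 = InvRound(s_3, k_2) = 0xB56A
s_5 = InvRound(s_4, k_1) = 0x30B5
s_6 = InvRound(s_5, k_0) = 0xA330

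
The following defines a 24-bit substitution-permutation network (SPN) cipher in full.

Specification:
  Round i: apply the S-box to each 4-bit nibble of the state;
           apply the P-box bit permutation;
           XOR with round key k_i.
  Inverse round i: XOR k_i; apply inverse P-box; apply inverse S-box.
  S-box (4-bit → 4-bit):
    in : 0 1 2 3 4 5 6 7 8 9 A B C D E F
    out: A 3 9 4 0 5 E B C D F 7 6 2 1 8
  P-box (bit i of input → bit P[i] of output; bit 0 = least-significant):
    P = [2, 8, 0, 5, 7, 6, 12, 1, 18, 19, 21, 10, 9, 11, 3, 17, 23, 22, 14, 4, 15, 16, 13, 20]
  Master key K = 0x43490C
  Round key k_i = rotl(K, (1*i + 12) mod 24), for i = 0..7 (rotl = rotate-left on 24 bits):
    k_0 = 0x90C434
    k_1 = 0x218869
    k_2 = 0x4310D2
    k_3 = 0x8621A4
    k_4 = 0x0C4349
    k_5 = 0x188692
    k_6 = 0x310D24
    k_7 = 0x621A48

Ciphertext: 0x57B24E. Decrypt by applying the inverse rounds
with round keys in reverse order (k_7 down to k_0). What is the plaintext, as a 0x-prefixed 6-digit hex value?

s_0 = ciphertext = 0x57B24E
s_1 = InvRound(s_0, k_7) = 0xA4D5FE
s_2 = InvRound(s_1, k_6) = 0x79CEA4
s_3 = InvRound(s_2, k_5) = 0xD6D3F2
s_4 = InvRound(s_3, k_4) = 0x278D98
s_5 = InvRound(s_4, k_3) = 0xB2C842
s_6 = InvRound(s_5, k_2) = 0x7AD354
s_7 = InvRound(s_6, k_1) = 0x06AD3A
s_8 = InvRound(s_7, k_0) = 0x856EF1

0x856EF1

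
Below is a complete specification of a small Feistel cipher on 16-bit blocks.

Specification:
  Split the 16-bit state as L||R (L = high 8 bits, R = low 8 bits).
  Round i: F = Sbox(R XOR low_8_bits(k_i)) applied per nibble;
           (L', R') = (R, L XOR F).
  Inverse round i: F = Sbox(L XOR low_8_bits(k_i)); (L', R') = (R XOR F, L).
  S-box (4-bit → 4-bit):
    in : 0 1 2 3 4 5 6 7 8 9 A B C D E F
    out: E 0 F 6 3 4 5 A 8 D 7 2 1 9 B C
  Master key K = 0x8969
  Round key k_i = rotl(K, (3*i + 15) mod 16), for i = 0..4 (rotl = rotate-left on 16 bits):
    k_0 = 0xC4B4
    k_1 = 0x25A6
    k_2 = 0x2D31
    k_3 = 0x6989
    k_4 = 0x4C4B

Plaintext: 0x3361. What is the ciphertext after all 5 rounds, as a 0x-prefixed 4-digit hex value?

0x6F7A

s_0 = plaintext = 0x3361
s_1 = Round(s_0, k_0) = 0x61A7
s_2 = Round(s_1, k_1) = 0xA781
s_3 = Round(s_2, k_2) = 0x8189
s_4 = Round(s_3, k_3) = 0x896F
s_5 = Round(s_4, k_4) = 0x6F7A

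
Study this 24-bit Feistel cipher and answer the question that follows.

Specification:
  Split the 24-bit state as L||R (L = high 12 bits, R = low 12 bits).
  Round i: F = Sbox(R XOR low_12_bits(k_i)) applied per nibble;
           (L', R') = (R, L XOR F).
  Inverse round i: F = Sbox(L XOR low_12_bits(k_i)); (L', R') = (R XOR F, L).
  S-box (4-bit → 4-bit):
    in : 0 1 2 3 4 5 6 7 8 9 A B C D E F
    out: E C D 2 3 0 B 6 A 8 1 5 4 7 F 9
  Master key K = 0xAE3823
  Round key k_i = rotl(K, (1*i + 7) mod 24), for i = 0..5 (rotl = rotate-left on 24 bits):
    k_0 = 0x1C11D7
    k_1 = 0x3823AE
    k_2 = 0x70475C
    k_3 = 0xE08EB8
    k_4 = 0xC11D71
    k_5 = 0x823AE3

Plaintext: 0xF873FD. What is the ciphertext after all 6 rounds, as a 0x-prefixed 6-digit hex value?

0x0715AF

s_0 = plaintext = 0xF873FD
s_1 = Round(s_0, k_0) = 0x3FD256
s_2 = Round(s_1, k_1) = 0x256F67
s_3 = Round(s_2, k_2) = 0xF67873
s_4 = Round(s_3, k_3) = 0x873422
s_5 = Round(s_4, k_4) = 0x422071
s_6 = Round(s_5, k_5) = 0x0715AF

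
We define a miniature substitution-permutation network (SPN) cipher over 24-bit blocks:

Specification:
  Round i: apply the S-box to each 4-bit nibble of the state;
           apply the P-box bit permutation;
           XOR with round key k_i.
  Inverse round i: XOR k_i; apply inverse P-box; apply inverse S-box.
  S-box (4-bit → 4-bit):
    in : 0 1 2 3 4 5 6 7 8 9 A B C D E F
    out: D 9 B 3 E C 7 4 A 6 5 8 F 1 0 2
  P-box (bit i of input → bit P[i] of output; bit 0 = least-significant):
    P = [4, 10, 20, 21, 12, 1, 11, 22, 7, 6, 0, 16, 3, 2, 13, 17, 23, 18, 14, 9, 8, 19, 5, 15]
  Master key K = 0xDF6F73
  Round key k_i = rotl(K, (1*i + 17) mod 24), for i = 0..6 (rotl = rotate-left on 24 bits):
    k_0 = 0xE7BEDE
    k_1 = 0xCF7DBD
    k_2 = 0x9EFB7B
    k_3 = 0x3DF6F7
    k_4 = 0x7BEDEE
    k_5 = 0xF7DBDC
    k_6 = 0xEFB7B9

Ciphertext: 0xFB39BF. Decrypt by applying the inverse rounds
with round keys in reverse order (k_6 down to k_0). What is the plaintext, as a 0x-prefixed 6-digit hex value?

s_0 = ciphertext = 0xFB39BF
s_1 = InvRound(s_0, k_6) = 0xB8FE99
s_2 = InvRound(s_1, k_5) = 0x3F44BF
s_3 = InvRound(s_2, k_4) = 0x1F795D
s_4 = InvRound(s_3, k_3) = 0x0B1D98
s_5 = InvRound(s_4, k_2) = 0x5C7CF9
s_6 = InvRound(s_5, k_1) = 0xDD88E7
s_7 = InvRound(s_6, k_0) = 0x9B07DC

0x9B07DC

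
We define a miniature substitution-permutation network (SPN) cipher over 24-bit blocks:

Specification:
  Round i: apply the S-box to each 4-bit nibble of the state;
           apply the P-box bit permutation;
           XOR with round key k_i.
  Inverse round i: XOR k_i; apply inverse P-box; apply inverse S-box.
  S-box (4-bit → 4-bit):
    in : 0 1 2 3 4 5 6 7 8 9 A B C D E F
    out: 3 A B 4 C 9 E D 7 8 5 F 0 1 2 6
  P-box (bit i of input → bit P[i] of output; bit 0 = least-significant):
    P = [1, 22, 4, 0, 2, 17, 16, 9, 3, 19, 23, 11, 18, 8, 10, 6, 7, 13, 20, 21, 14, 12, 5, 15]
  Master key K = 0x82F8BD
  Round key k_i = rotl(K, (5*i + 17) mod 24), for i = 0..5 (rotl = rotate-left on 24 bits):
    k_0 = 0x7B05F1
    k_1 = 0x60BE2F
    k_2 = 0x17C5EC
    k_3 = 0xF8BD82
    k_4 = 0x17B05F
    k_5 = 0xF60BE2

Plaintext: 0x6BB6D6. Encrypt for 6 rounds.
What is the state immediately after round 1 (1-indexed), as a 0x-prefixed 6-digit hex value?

0x87B804

s_0 = plaintext = 0x6BB6D6
s_1 = Round(s_0, k_0) = 0x87B804
s_2 = Round(s_1, k_1) = 0xDEEBD2
s_3 = Round(s_2, k_2) = 0xDFACE3
s_4 = Round(s_3, k_3) = 0xEED992
s_5 = Round(s_4, k_4) = 0x538A5C
s_6 = Round(s_5, k_5) = 0x62CCEE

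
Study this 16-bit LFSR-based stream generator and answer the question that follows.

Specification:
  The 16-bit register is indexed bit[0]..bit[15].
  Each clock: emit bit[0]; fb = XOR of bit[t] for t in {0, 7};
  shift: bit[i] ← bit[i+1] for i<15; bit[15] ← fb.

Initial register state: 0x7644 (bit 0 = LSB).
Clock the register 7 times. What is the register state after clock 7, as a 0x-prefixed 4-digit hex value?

0x50EC

reg_0 = 0x7644
clock 1: out=0, reg = 0x3B22
clock 2: out=0, reg = 0x1D91
clock 3: out=1, reg = 0x0EC8
clock 4: out=0, reg = 0x8764
clock 5: out=0, reg = 0x43B2
clock 6: out=0, reg = 0xA1D9
clock 7: out=1, reg = 0x50EC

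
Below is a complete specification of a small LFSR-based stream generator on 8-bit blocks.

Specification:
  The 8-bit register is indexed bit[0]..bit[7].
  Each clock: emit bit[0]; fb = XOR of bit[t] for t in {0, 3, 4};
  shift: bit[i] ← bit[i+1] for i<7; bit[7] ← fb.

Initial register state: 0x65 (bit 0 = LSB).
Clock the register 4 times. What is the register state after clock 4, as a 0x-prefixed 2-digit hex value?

0xF6

reg_0 = 0x65
clock 1: out=1, reg = 0xB2
clock 2: out=0, reg = 0xD9
clock 3: out=1, reg = 0xEC
clock 4: out=0, reg = 0xF6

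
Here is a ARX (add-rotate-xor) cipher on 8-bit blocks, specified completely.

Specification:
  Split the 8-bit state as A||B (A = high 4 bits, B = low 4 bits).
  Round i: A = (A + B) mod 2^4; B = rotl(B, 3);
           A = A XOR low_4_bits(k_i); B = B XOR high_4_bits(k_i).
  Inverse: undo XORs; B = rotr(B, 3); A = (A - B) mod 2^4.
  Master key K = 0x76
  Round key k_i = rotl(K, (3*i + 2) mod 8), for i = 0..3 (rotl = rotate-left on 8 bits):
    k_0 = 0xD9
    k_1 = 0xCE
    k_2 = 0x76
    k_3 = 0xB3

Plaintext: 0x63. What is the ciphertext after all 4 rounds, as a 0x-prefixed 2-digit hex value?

0xDB

s_0 = plaintext = 0x63
s_1 = Round(s_0, k_0) = 0x04
s_2 = Round(s_1, k_1) = 0xAE
s_3 = Round(s_2, k_2) = 0xE0
s_4 = Round(s_3, k_3) = 0xDB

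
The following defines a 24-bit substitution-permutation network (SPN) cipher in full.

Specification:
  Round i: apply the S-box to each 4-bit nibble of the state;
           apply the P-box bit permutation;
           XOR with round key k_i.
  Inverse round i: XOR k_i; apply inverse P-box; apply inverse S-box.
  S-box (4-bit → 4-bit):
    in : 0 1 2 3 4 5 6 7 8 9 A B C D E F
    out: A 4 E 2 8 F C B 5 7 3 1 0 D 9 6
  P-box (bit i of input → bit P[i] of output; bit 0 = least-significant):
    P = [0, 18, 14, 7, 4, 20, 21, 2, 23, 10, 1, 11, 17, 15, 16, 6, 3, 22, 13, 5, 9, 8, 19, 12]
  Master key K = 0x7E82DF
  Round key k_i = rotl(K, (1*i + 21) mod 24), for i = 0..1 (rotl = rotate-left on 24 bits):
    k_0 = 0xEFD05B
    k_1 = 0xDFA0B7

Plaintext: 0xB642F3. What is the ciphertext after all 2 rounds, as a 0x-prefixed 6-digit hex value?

0x427ABE

s_0 = plaintext = 0xB642F3
s_1 = Round(s_0, k_0) = 0xDBFE39
s_2 = Round(s_1, k_1) = 0x427ABE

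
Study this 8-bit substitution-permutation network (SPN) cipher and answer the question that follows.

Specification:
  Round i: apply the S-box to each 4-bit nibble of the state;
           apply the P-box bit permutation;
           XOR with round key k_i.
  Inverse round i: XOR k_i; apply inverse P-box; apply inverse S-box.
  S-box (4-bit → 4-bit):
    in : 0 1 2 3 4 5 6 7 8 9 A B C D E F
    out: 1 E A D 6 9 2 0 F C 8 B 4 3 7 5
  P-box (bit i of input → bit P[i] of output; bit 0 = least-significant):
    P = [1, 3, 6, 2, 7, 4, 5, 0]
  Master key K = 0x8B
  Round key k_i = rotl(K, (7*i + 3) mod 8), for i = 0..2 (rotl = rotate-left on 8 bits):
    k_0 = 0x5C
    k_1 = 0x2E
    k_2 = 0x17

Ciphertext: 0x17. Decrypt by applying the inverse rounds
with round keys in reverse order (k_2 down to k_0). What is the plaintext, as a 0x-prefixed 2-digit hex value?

s_0 = ciphertext = 0x17
s_1 = InvRound(s_0, k_2) = 0x77
s_2 = InvRound(s_1, k_1) = 0x24
s_3 = InvRound(s_2, k_0) = 0x44

0x44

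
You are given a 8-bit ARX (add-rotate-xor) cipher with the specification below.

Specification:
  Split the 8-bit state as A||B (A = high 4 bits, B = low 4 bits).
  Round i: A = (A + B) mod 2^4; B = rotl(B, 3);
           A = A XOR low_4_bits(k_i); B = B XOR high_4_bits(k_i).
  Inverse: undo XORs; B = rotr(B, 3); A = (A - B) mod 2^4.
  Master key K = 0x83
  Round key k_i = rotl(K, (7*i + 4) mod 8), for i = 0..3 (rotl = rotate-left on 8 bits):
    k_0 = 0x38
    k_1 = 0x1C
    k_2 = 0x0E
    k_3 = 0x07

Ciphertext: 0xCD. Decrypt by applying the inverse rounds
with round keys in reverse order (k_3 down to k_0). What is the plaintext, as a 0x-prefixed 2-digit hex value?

0x8F

s_0 = ciphertext = 0xCD
s_1 = InvRound(s_0, k_3) = 0x0B
s_2 = InvRound(s_1, k_2) = 0x77
s_3 = InvRound(s_2, k_1) = 0xFC
s_4 = InvRound(s_3, k_0) = 0x8F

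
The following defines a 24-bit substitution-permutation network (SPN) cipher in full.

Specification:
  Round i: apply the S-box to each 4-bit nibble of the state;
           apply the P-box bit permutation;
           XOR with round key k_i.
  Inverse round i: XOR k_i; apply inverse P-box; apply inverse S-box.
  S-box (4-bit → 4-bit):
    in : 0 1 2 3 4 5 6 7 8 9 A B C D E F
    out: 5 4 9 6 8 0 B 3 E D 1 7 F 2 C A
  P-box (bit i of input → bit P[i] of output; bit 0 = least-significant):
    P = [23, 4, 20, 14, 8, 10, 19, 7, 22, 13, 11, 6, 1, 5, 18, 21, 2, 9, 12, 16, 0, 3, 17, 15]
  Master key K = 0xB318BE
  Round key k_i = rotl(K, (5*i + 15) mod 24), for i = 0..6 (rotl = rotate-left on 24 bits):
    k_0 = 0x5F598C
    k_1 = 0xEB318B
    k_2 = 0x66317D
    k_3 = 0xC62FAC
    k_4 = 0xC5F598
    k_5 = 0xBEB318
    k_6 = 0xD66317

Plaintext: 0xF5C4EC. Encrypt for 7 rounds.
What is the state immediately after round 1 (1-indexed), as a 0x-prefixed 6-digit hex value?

0xE39976

s_0 = plaintext = 0xF5C4EC
s_1 = Round(s_0, k_0) = 0xE39976
s_2 = Round(s_1, k_1) = 0x0DEED9
s_3 = Round(s_2, k_2) = 0xD07F3C
s_4 = Round(s_3, k_3) = 0x5E5BD2
s_5 = Round(s_4, k_4) = 0x048998
s_6 = Round(s_5, k_5) = 0xC1FAE9
s_7 = Round(s_6, k_6) = 0x2CB3BE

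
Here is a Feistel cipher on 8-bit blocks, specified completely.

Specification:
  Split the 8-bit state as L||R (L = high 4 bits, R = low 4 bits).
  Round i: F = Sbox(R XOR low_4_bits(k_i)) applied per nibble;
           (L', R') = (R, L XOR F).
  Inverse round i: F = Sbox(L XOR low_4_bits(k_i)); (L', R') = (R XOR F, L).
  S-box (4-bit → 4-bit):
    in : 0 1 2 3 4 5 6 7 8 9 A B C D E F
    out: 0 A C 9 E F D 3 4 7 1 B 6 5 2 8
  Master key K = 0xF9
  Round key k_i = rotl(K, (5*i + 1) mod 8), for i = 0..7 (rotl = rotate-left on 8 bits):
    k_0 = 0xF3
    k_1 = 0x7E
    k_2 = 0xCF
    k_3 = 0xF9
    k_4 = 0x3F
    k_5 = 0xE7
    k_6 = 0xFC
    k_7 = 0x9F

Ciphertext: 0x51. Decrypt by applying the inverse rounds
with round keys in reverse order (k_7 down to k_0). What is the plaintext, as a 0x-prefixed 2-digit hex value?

s_0 = ciphertext = 0x51
s_1 = InvRound(s_0, k_7) = 0x05
s_2 = InvRound(s_1, k_6) = 0x30
s_3 = InvRound(s_2, k_5) = 0xE3
s_4 = InvRound(s_3, k_4) = 0x9E
s_5 = InvRound(s_4, k_3) = 0xE9
s_6 = InvRound(s_5, k_2) = 0x3E
s_7 = InvRound(s_6, k_1) = 0xB3
s_8 = InvRound(s_7, k_0) = 0x7B

0x7B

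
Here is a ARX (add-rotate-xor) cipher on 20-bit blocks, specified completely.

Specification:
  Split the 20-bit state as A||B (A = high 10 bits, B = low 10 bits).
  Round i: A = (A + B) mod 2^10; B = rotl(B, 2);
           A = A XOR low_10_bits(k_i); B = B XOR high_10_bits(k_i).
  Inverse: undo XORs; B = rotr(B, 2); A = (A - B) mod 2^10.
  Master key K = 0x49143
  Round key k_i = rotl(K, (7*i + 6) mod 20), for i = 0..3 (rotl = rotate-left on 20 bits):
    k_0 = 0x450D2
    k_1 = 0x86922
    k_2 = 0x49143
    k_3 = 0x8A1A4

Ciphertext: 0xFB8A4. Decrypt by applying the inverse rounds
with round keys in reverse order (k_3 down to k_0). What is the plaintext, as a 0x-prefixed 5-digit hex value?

0xBFE92

s_0 = ciphertext = 0xFB8A4
s_1 = InvRound(s_0, k_3) = 0x69CA3
s_2 = InvRound(s_1, k_2) = 0x60F61
s_3 = InvRound(s_2, k_1) = 0x50F5E
s_4 = InvRound(s_3, k_0) = 0xBFE92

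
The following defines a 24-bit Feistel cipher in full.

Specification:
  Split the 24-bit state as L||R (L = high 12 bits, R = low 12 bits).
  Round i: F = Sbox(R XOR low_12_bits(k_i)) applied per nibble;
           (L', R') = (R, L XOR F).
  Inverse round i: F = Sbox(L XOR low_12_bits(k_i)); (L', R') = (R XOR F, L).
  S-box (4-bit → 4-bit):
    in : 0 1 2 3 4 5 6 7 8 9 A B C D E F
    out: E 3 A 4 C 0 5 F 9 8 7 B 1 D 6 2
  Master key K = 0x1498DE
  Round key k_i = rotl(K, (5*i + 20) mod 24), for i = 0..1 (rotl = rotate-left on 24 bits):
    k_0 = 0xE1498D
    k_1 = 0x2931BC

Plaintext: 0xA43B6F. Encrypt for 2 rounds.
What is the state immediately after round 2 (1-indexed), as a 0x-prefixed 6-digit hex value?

s_0 = plaintext = 0xA43B6F
s_1 = Round(s_0, k_0) = 0xB6F029
s_2 = Round(s_1, k_1) = 0x0298EF

0x0298EF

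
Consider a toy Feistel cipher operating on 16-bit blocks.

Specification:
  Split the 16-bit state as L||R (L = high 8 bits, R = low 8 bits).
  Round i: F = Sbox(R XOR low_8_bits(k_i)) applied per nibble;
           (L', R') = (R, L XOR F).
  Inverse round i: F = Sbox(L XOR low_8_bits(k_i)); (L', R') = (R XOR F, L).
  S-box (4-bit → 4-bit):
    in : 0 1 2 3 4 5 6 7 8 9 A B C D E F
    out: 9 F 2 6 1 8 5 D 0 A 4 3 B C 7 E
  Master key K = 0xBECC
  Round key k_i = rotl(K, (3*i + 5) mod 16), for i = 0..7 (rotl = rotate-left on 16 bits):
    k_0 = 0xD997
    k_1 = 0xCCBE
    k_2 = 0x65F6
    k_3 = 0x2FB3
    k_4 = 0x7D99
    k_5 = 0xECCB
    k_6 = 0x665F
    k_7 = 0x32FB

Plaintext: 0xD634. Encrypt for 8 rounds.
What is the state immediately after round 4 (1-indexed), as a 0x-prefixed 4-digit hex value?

s_0 = plaintext = 0xD634
s_1 = Round(s_0, k_0) = 0x3490
s_2 = Round(s_1, k_1) = 0x9013
s_3 = Round(s_2, k_2) = 0x13E8
s_4 = Round(s_3, k_3) = 0xE890
s_5 = Round(s_4, k_4) = 0x9072
s_6 = Round(s_5, k_5) = 0x72AA
s_7 = Round(s_6, k_6) = 0xAA9A
s_8 = Round(s_7, k_7) = 0x9AF5

0xE890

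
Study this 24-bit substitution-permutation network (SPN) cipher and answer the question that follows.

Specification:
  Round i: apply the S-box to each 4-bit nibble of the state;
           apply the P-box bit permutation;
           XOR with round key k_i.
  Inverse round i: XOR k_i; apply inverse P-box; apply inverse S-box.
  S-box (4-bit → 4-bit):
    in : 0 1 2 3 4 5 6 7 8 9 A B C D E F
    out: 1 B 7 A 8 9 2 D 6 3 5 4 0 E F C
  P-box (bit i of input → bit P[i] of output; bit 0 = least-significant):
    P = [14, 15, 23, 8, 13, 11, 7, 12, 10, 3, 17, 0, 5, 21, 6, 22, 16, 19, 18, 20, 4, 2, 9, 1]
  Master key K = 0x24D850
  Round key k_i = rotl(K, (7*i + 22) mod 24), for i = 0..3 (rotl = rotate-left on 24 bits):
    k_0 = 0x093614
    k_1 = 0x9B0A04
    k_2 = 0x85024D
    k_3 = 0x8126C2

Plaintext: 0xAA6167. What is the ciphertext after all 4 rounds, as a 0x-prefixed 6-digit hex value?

0xFBA04E

s_0 = plaintext = 0xAA6167
s_1 = Round(s_0, k_0) = 0xAC790D
s_2 = Round(s_1, k_1) = 0x5BAD7C
s_3 = Round(s_2, k_2) = 0x8332B6
s_4 = Round(s_3, k_3) = 0xFBA04E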